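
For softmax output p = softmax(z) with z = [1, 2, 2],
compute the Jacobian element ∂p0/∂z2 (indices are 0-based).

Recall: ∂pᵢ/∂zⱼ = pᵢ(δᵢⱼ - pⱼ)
∂p0/∂z2 = -0.06561

p = softmax(z) = [0.1554, 0.4223, 0.4223]
p0 = 0.1554, p2 = 0.4223

∂p0/∂z2 = -p0 × p2 = -0.1554 × 0.4223 = -0.06561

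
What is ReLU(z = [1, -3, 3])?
h = [1, 0, 3]

ReLU applied element-wise: max(0,1)=1, max(0,-3)=0, max(0,3)=3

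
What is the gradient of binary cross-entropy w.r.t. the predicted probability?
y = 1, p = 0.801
∂L/∂p = -1.248

∂L/∂p = -y/p + (1-y)/(1-p) = -1/0.801 + 0 = -1.248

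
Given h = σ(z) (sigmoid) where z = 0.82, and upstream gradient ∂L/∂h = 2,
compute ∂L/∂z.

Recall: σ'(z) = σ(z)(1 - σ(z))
∂L/∂z = 0.4245

σ(0.82) = 0.6942
σ'(0.82) = σ(0.82)(1 - σ(0.82)) = 0.6942 × 0.3058 = 0.2123
∂L/∂z = ∂L/∂h · σ'(z) = 2 × 0.2123 = 0.4245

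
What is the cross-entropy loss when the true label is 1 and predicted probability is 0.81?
L = 0.2107

L = -1·log(0.81) - 0·log(0.19) = -log(0.81) = 0.2107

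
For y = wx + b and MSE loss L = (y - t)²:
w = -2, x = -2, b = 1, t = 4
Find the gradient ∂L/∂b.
∂L/∂b = 2

y = wx + b = (-2)(-2) + 1 = 5
∂L/∂y = 2(y - t) = 2(5 - 4) = 2
∂y/∂b = 1
∂L/∂b = ∂L/∂y · ∂y/∂b = 2 × 1 = 2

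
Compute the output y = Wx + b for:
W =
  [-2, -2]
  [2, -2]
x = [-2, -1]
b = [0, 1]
y = [6, -1]

Wx = [-2×-2 + -2×-1, 2×-2 + -2×-1]
   = [6, -2]
y = Wx + b = [6 + 0, -2 + 1] = [6, -1]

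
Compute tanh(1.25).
0.8483

tanh(1.25) = (e^(1.25) - e^(-1.25))/(e^(1.25) + e^(-1.25)) = 0.8483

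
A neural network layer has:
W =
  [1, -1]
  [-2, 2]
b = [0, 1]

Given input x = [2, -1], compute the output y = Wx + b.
y = [3, -5]

Wx = [1×2 + -1×-1, -2×2 + 2×-1]
   = [3, -6]
y = Wx + b = [3 + 0, -6 + 1] = [3, -5]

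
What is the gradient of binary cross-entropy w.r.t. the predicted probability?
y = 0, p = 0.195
∂L/∂p = 1.242

∂L/∂p = -y/p + (1-y)/(1-p) = 0 + 1/0.805 = 1.242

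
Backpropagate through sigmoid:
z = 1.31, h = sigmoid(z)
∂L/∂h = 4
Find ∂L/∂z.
∂L/∂z = 0.6693

σ(1.31) = 0.7875
σ'(1.31) = σ(1.31)(1 - σ(1.31)) = 0.7875 × 0.2125 = 0.1673
∂L/∂z = ∂L/∂h · σ'(z) = 4 × 0.1673 = 0.6693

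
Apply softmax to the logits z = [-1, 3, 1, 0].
p = [0.0152, 0.831, 0.1125, 0.0414]

exp(z) = [0.3679, 20.09, 2.718, 1]
Sum = 24.17
p = [0.0152, 0.831, 0.1125, 0.0414]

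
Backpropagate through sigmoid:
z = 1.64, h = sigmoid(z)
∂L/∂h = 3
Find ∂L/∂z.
∂L/∂z = 0.4082

σ(1.64) = 0.8375
σ'(1.64) = σ(1.64)(1 - σ(1.64)) = 0.8375 × 0.1625 = 0.1361
∂L/∂z = ∂L/∂h · σ'(z) = 3 × 0.1361 = 0.4082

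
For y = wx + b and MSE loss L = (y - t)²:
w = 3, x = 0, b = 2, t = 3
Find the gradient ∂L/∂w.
∂L/∂w = 0

y = wx + b = (3)(0) + 2 = 2
∂L/∂y = 2(y - t) = 2(2 - 3) = -2
∂y/∂w = x = 0
∂L/∂w = ∂L/∂y · ∂y/∂w = -2 × 0 = 0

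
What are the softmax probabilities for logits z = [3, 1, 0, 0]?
p = [0.8098, 0.1096, 0.0403, 0.0403]

exp(z) = [20.09, 2.718, 1, 1]
Sum = 24.8
p = [0.8098, 0.1096, 0.0403, 0.0403]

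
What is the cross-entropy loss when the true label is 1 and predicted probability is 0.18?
L = 1.715

L = -1·log(0.18) - 0·log(0.82) = -log(0.18) = 1.715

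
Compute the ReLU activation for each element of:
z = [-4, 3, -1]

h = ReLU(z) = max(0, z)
h = [0, 3, 0]

ReLU applied element-wise: max(0,-4)=0, max(0,3)=3, max(0,-1)=0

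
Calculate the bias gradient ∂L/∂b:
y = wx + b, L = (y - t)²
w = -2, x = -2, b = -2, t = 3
∂L/∂b = -2

y = wx + b = (-2)(-2) + -2 = 2
∂L/∂y = 2(y - t) = 2(2 - 3) = -2
∂y/∂b = 1
∂L/∂b = ∂L/∂y · ∂y/∂b = -2 × 1 = -2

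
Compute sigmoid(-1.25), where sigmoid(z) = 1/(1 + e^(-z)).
0.2227

sigmoid(-1.25) = 1/(1 + e^(1.25)) = 1/(1 + 3.49) = 0.2227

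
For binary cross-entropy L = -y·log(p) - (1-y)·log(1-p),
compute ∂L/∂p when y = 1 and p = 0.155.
∂L/∂p = -6.452

∂L/∂p = -y/p + (1-y)/(1-p) = -1/0.155 + 0 = -6.452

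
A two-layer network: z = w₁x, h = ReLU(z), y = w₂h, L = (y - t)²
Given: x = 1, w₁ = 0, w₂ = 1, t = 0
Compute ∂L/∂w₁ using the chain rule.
∂L/∂w₁ = 0

Forward pass:
z = w₁x = 0×1 = 0
h = ReLU(0) = 0
y = w₂h = 1×0 = 0

Backward pass:
∂L/∂y = 2(y - t) = 2(0 - 0) = 0
∂y/∂h = w₂ = 1
∂h/∂z = 0 (ReLU derivative)
∂z/∂w₁ = x = 1

∂L/∂w₁ = 0 × 1 × 0 × 1 = 0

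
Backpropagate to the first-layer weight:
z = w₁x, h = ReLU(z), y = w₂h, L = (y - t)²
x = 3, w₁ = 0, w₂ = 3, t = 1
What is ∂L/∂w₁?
∂L/∂w₁ = 0

Forward pass:
z = w₁x = 0×3 = 0
h = ReLU(0) = 0
y = w₂h = 3×0 = 0

Backward pass:
∂L/∂y = 2(y - t) = 2(0 - 1) = -2
∂y/∂h = w₂ = 3
∂h/∂z = 0 (ReLU derivative)
∂z/∂w₁ = x = 3

∂L/∂w₁ = -2 × 3 × 0 × 3 = 0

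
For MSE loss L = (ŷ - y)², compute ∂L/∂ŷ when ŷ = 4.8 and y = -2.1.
∂L/∂ŷ = 13.8

∂L/∂ŷ = 2(ŷ - y) = 2(4.8 - -2.1) = 2(6.9) = 13.8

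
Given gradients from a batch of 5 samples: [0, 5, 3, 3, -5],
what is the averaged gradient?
Average gradient = 1.2

Average = (1/5)(0 + 5 + 3 + 3 + -5) = 6/5 = 1.2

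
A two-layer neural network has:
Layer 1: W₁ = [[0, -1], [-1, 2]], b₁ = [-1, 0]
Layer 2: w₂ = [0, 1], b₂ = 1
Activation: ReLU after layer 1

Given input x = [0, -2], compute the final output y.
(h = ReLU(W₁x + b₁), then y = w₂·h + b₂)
y = 1

Layer 1 pre-activation: z₁ = [1, -4]
After ReLU: h = [1, 0]
Layer 2 output: y = 0×1 + 1×0 + 1 = 1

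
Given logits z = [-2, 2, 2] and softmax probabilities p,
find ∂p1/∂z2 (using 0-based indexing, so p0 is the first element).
∂p1/∂z2 = -0.2455

p = softmax(z) = [0.009075, 0.4955, 0.4955]
p1 = 0.4955, p2 = 0.4955

∂p1/∂z2 = -p1 × p2 = -0.4955 × 0.4955 = -0.2455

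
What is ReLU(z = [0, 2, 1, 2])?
h = [0, 2, 1, 2]

ReLU applied element-wise: max(0,0)=0, max(0,2)=2, max(0,1)=1, max(0,2)=2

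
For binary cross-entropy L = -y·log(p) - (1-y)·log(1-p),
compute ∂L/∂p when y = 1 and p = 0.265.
∂L/∂p = -3.774

∂L/∂p = -y/p + (1-y)/(1-p) = -1/0.265 + 0 = -3.774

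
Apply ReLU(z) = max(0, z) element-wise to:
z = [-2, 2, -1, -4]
h = [0, 2, 0, 0]

ReLU applied element-wise: max(0,-2)=0, max(0,2)=2, max(0,-1)=0, max(0,-4)=0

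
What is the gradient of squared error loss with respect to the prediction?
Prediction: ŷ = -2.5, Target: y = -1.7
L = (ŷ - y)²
∂L/∂ŷ = -1.6

∂L/∂ŷ = 2(ŷ - y) = 2(-2.5 - -1.7) = 2(-0.8) = -1.6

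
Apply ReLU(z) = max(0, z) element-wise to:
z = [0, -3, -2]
h = [0, 0, 0]

ReLU applied element-wise: max(0,0)=0, max(0,-3)=0, max(0,-2)=0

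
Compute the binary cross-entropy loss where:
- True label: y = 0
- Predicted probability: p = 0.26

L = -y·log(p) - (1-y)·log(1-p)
L = 0.3011

L = -0·log(0.26) - 1·log(0.74) = -log(0.74) = 0.3011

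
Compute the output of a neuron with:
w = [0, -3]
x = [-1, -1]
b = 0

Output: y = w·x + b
y = 3

y = (0)(-1) + (-3)(-1) + 0 = 3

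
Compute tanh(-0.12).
-0.1194

tanh(-0.12) = (e^(-0.12) - e^(0.12))/(e^(-0.12) + e^(0.12)) = -0.1194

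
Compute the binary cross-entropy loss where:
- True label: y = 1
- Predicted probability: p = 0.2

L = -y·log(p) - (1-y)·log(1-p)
L = 1.609

L = -1·log(0.2) - 0·log(0.8) = -log(0.2) = 1.609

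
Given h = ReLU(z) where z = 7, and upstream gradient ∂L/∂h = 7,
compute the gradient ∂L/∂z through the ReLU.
∂L/∂z = 7

h = ReLU(7) = 7
Since z > 0: ∂h/∂z = 1
∂L/∂z = ∂L/∂h · ∂h/∂z = 7 × 1 = 7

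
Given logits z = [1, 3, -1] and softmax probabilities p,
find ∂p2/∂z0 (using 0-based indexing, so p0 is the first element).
∂p2/∂z0 = -0.001862

p = softmax(z) = [0.1173, 0.8668, 0.01588]
p2 = 0.01588, p0 = 0.1173

∂p2/∂z0 = -p2 × p0 = -0.01588 × 0.1173 = -0.001862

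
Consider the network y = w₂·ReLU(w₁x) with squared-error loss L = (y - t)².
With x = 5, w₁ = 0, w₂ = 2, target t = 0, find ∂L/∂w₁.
∂L/∂w₁ = 0

Forward pass:
z = w₁x = 0×5 = 0
h = ReLU(0) = 0
y = w₂h = 2×0 = 0

Backward pass:
∂L/∂y = 2(y - t) = 2(0 - 0) = 0
∂y/∂h = w₂ = 2
∂h/∂z = 0 (ReLU derivative)
∂z/∂w₁ = x = 5

∂L/∂w₁ = 0 × 2 × 0 × 5 = 0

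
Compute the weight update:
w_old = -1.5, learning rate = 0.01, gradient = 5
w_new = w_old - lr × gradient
w_new = -1.55

w_new = w - η·∂L/∂w = -1.5 - 0.01×(5) = -1.5 - (0.05) = -1.55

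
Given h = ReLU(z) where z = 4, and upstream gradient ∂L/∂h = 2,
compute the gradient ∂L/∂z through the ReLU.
∂L/∂z = 2

h = ReLU(4) = 4
Since z > 0: ∂h/∂z = 1
∂L/∂z = ∂L/∂h · ∂h/∂z = 2 × 1 = 2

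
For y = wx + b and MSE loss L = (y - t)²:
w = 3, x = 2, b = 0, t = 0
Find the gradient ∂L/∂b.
∂L/∂b = 12

y = wx + b = (3)(2) + 0 = 6
∂L/∂y = 2(y - t) = 2(6 - 0) = 12
∂y/∂b = 1
∂L/∂b = ∂L/∂y · ∂y/∂b = 12 × 1 = 12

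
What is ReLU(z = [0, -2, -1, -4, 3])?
h = [0, 0, 0, 0, 3]

ReLU applied element-wise: max(0,0)=0, max(0,-2)=0, max(0,-1)=0, max(0,-4)=0, max(0,3)=3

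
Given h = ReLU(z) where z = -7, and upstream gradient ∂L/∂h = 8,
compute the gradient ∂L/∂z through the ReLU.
∂L/∂z = 0

h = ReLU(-7) = 0
Since z < 0: ∂h/∂z = 0
∂L/∂z = ∂L/∂h · ∂h/∂z = 8 × 0 = 0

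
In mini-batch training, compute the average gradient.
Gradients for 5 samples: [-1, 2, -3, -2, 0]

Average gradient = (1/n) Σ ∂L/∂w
Average gradient = -0.8

Average = (1/5)(-1 + 2 + -3 + -2 + 0) = -4/5 = -0.8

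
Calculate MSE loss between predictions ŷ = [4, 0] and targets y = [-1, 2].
MSE = 14.5

MSE = (1/2)((4--1)² + (0-2)²) = (1/2)(25 + 4) = 14.5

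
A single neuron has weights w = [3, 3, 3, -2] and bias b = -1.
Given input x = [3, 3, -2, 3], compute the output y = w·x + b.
y = 5

y = (3)(3) + (3)(3) + (3)(-2) + (-2)(3) + -1 = 5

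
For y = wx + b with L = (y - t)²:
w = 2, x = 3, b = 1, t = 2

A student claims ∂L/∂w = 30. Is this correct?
Correct

y = (2)(3) + 1 = 7
∂L/∂y = 2(y - t) = 2(7 - 2) = 10
∂y/∂w = x = 3
∂L/∂w = 10 × 3 = 30

Claimed value: 30
Correct: The correct gradient is 30.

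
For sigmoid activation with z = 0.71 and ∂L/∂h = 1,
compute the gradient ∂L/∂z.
∂L/∂z = 0.221

σ(0.71) = 0.6704
σ'(0.71) = σ(0.71)(1 - σ(0.71)) = 0.6704 × 0.3296 = 0.221
∂L/∂z = ∂L/∂h · σ'(z) = 1 × 0.221 = 0.221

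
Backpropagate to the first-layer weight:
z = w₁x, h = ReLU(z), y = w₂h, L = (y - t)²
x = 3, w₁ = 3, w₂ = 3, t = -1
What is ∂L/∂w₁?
∂L/∂w₁ = 504

Forward pass:
z = w₁x = 3×3 = 9
h = ReLU(9) = 9
y = w₂h = 3×9 = 27

Backward pass:
∂L/∂y = 2(y - t) = 2(27 - -1) = 56
∂y/∂h = w₂ = 3
∂h/∂z = 1 (ReLU derivative)
∂z/∂w₁ = x = 3

∂L/∂w₁ = 56 × 3 × 1 × 3 = 504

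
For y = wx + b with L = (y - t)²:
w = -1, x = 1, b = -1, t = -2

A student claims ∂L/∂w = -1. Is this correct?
Incorrect

y = (-1)(1) + -1 = -2
∂L/∂y = 2(y - t) = 2(-2 - -2) = 0
∂y/∂w = x = 1
∂L/∂w = 0 × 1 = 0

Claimed value: -1
Incorrect: The correct gradient is 0.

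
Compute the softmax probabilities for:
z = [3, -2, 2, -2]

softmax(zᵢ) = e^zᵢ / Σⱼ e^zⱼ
p = [0.7239, 0.0049, 0.2663, 0.0049]

exp(z) = [20.09, 0.1353, 7.389, 0.1353]
Sum = 27.75
p = [0.7239, 0.0049, 0.2663, 0.0049]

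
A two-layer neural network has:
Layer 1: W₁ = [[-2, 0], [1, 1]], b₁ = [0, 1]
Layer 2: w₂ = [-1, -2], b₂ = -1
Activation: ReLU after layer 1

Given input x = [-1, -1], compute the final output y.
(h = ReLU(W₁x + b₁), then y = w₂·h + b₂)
y = -3

Layer 1 pre-activation: z₁ = [2, -1]
After ReLU: h = [2, 0]
Layer 2 output: y = -1×2 + -2×0 + -1 = -3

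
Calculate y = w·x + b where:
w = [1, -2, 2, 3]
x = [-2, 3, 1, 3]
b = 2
y = 5

y = (1)(-2) + (-2)(3) + (2)(1) + (3)(3) + 2 = 5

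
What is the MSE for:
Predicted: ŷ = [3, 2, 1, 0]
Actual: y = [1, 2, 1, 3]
MSE = 3.25

MSE = (1/4)((3-1)² + (2-2)² + (1-1)² + (0-3)²) = (1/4)(4 + 0 + 0 + 9) = 3.25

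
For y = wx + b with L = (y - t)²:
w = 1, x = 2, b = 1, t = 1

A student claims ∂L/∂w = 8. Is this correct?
Correct

y = (1)(2) + 1 = 3
∂L/∂y = 2(y - t) = 2(3 - 1) = 4
∂y/∂w = x = 2
∂L/∂w = 4 × 2 = 8

Claimed value: 8
Correct: The correct gradient is 8.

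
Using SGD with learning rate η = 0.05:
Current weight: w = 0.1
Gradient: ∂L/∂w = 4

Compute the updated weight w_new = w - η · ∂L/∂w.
w_new = -0.1

w_new = w - η·∂L/∂w = 0.1 - 0.05×(4) = 0.1 - (0.2) = -0.1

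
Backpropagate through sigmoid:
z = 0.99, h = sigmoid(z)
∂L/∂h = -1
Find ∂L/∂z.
∂L/∂z = -0.1975

σ(0.99) = 0.7291
σ'(0.99) = σ(0.99)(1 - σ(0.99)) = 0.7291 × 0.2709 = 0.1975
∂L/∂z = ∂L/∂h · σ'(z) = -1 × 0.1975 = -0.1975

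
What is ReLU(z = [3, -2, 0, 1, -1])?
h = [3, 0, 0, 1, 0]

ReLU applied element-wise: max(0,3)=3, max(0,-2)=0, max(0,0)=0, max(0,1)=1, max(0,-1)=0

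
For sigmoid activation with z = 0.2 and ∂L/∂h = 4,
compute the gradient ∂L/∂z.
∂L/∂z = 0.9901

σ(0.2) = 0.5498
σ'(0.2) = σ(0.2)(1 - σ(0.2)) = 0.5498 × 0.4502 = 0.2475
∂L/∂z = ∂L/∂h · σ'(z) = 4 × 0.2475 = 0.9901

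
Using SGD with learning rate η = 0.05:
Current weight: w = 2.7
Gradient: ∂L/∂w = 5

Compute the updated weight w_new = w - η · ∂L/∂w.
w_new = 2.45

w_new = w - η·∂L/∂w = 2.7 - 0.05×(5) = 2.7 - (0.25) = 2.45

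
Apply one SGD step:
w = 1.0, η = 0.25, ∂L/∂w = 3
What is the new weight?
w_new = 0.25

w_new = w - η·∂L/∂w = 1.0 - 0.25×(3) = 1.0 - (0.75) = 0.25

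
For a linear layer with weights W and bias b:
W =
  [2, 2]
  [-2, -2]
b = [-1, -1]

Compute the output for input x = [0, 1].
y = [1, -3]

Wx = [2×0 + 2×1, -2×0 + -2×1]
   = [2, -2]
y = Wx + b = [2 + -1, -2 + -1] = [1, -3]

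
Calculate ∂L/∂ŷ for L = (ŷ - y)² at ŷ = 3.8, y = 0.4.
∂L/∂ŷ = 6.8

∂L/∂ŷ = 2(ŷ - y) = 2(3.8 - 0.4) = 2(3.4) = 6.8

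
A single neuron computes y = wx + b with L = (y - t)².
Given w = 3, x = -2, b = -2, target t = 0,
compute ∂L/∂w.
∂L/∂w = 32

y = wx + b = (3)(-2) + -2 = -8
∂L/∂y = 2(y - t) = 2(-8 - 0) = -16
∂y/∂w = x = -2
∂L/∂w = ∂L/∂y · ∂y/∂w = -16 × -2 = 32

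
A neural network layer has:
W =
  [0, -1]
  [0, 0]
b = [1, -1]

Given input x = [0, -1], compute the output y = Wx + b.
y = [2, -1]

Wx = [0×0 + -1×-1, 0×0 + 0×-1]
   = [1, 0]
y = Wx + b = [1 + 1, 0 + -1] = [2, -1]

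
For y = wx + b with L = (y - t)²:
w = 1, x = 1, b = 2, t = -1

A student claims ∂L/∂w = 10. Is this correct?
Incorrect

y = (1)(1) + 2 = 3
∂L/∂y = 2(y - t) = 2(3 - -1) = 8
∂y/∂w = x = 1
∂L/∂w = 8 × 1 = 8

Claimed value: 10
Incorrect: The correct gradient is 8.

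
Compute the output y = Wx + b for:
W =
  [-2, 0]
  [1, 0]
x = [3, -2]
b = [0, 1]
y = [-6, 4]

Wx = [-2×3 + 0×-2, 1×3 + 0×-2]
   = [-6, 3]
y = Wx + b = [-6 + 0, 3 + 1] = [-6, 4]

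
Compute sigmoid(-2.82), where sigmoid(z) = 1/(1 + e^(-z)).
0.05625

sigmoid(-2.82) = 1/(1 + e^(2.82)) = 1/(1 + 16.78) = 0.05625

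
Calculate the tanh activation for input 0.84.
0.6858

tanh(0.84) = (e^(0.84) - e^(-0.84))/(e^(0.84) + e^(-0.84)) = 0.6858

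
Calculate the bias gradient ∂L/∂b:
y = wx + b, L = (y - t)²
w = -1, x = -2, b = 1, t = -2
∂L/∂b = 10

y = wx + b = (-1)(-2) + 1 = 3
∂L/∂y = 2(y - t) = 2(3 - -2) = 10
∂y/∂b = 1
∂L/∂b = ∂L/∂y · ∂y/∂b = 10 × 1 = 10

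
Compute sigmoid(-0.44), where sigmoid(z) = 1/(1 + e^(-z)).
0.3917

sigmoid(-0.44) = 1/(1 + e^(0.44)) = 1/(1 + 1.553) = 0.3917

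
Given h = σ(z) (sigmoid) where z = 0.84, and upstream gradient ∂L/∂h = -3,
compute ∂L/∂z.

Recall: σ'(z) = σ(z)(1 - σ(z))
∂L/∂z = -0.6318

σ(0.84) = 0.6985
σ'(0.84) = σ(0.84)(1 - σ(0.84)) = 0.6985 × 0.3015 = 0.2106
∂L/∂z = ∂L/∂h · σ'(z) = -3 × 0.2106 = -0.6318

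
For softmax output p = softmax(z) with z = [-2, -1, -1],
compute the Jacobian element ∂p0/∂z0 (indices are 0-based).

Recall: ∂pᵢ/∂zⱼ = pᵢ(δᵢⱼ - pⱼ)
∂p0/∂z0 = 0.1312

p = softmax(z) = [0.1554, 0.4223, 0.4223]
p0 = 0.1554

∂p0/∂z0 = p0(1 - p0) = 0.1554 × (1 - 0.1554) = 0.1312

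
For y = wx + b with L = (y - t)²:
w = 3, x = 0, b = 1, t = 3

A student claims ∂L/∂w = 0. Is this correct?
Correct

y = (3)(0) + 1 = 1
∂L/∂y = 2(y - t) = 2(1 - 3) = -4
∂y/∂w = x = 0
∂L/∂w = -4 × 0 = 0

Claimed value: 0
Correct: The correct gradient is 0.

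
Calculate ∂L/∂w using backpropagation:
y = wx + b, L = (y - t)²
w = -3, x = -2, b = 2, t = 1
∂L/∂w = -28

y = wx + b = (-3)(-2) + 2 = 8
∂L/∂y = 2(y - t) = 2(8 - 1) = 14
∂y/∂w = x = -2
∂L/∂w = ∂L/∂y · ∂y/∂w = 14 × -2 = -28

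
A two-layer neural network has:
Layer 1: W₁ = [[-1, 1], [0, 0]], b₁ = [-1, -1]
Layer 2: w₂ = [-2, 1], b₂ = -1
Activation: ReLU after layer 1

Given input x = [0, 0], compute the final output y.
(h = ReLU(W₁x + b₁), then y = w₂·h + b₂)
y = -1

Layer 1 pre-activation: z₁ = [-1, -1]
After ReLU: h = [0, 0]
Layer 2 output: y = -2×0 + 1×0 + -1 = -1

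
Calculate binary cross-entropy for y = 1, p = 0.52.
L = 0.6539

L = -1·log(0.52) - 0·log(0.48) = -log(0.52) = 0.6539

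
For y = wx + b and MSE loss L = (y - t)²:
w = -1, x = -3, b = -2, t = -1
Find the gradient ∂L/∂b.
∂L/∂b = 4

y = wx + b = (-1)(-3) + -2 = 1
∂L/∂y = 2(y - t) = 2(1 - -1) = 4
∂y/∂b = 1
∂L/∂b = ∂L/∂y · ∂y/∂b = 4 × 1 = 4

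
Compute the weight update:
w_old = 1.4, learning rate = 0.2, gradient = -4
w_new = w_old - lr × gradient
w_new = 2.2

w_new = w - η·∂L/∂w = 1.4 - 0.2×(-4) = 1.4 - (-0.8) = 2.2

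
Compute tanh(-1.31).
-0.8643

tanh(-1.31) = (e^(-1.31) - e^(1.31))/(e^(-1.31) + e^(1.31)) = -0.8643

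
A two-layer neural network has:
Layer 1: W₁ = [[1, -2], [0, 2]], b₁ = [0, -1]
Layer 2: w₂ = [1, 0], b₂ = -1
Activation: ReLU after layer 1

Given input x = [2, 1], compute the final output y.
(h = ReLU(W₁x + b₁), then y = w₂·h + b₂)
y = -1

Layer 1 pre-activation: z₁ = [0, 1]
After ReLU: h = [0, 1]
Layer 2 output: y = 1×0 + 0×1 + -1 = -1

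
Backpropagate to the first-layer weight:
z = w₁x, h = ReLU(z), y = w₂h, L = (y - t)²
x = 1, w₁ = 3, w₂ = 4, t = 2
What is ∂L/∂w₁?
∂L/∂w₁ = 80

Forward pass:
z = w₁x = 3×1 = 3
h = ReLU(3) = 3
y = w₂h = 4×3 = 12

Backward pass:
∂L/∂y = 2(y - t) = 2(12 - 2) = 20
∂y/∂h = w₂ = 4
∂h/∂z = 1 (ReLU derivative)
∂z/∂w₁ = x = 1

∂L/∂w₁ = 20 × 4 × 1 × 1 = 80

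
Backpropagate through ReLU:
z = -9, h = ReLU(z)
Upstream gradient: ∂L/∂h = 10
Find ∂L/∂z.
∂L/∂z = 0

h = ReLU(-9) = 0
Since z < 0: ∂h/∂z = 0
∂L/∂z = ∂L/∂h · ∂h/∂z = 10 × 0 = 0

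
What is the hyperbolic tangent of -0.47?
-0.4382

tanh(-0.47) = (e^(-0.47) - e^(0.47))/(e^(-0.47) + e^(0.47)) = -0.4382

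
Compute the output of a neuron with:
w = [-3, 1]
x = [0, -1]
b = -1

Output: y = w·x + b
y = -2

y = (-3)(0) + (1)(-1) + -1 = -2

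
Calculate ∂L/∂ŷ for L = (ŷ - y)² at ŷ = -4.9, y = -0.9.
∂L/∂ŷ = -8.0

∂L/∂ŷ = 2(ŷ - y) = 2(-4.9 - -0.9) = 2(-4.0) = -8.0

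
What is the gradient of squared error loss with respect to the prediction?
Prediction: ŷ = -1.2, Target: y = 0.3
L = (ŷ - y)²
∂L/∂ŷ = -3.0

∂L/∂ŷ = 2(ŷ - y) = 2(-1.2 - 0.3) = 2(-1.5) = -3.0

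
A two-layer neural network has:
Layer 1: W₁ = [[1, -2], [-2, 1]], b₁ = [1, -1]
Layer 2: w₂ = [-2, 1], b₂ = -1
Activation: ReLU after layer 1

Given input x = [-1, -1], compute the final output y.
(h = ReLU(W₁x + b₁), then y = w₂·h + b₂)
y = -5

Layer 1 pre-activation: z₁ = [2, 0]
After ReLU: h = [2, 0]
Layer 2 output: y = -2×2 + 1×0 + -1 = -5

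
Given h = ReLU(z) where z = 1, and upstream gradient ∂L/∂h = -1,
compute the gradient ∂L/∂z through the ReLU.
∂L/∂z = -1

h = ReLU(1) = 1
Since z > 0: ∂h/∂z = 1
∂L/∂z = ∂L/∂h · ∂h/∂z = -1 × 1 = -1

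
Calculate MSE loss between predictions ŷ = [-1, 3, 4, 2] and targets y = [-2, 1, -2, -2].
MSE = 14.25

MSE = (1/4)((-1--2)² + (3-1)² + (4--2)² + (2--2)²) = (1/4)(1 + 4 + 36 + 16) = 14.25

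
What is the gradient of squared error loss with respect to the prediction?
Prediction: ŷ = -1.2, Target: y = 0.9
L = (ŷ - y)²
∂L/∂ŷ = -4.2

∂L/∂ŷ = 2(ŷ - y) = 2(-1.2 - 0.9) = 2(-2.1) = -4.2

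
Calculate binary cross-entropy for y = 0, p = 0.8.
L = 1.609

L = -0·log(0.8) - 1·log(0.2) = -log(0.2) = 1.609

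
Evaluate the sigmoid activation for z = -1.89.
0.1312

sigmoid(-1.89) = 1/(1 + e^(1.89)) = 1/(1 + 6.619) = 0.1312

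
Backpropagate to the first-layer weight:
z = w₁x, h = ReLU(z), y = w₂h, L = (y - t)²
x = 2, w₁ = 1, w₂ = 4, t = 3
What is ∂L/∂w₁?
∂L/∂w₁ = 80

Forward pass:
z = w₁x = 1×2 = 2
h = ReLU(2) = 2
y = w₂h = 4×2 = 8

Backward pass:
∂L/∂y = 2(y - t) = 2(8 - 3) = 10
∂y/∂h = w₂ = 4
∂h/∂z = 1 (ReLU derivative)
∂z/∂w₁ = x = 2

∂L/∂w₁ = 10 × 4 × 1 × 2 = 80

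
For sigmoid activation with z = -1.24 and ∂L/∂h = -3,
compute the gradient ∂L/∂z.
∂L/∂z = -0.5222

σ(-1.24) = 0.2244
σ'(-1.24) = σ(-1.24)(1 - σ(-1.24)) = 0.2244 × 0.7756 = 0.1741
∂L/∂z = ∂L/∂h · σ'(z) = -3 × 0.1741 = -0.5222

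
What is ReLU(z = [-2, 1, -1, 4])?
h = [0, 1, 0, 4]

ReLU applied element-wise: max(0,-2)=0, max(0,1)=1, max(0,-1)=0, max(0,4)=4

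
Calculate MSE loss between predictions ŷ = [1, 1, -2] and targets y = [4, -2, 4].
MSE = 18

MSE = (1/3)((1-4)² + (1--2)² + (-2-4)²) = (1/3)(9 + 9 + 36) = 18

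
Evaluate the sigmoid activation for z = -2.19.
0.1007

sigmoid(-2.19) = 1/(1 + e^(2.19)) = 1/(1 + 8.935) = 0.1007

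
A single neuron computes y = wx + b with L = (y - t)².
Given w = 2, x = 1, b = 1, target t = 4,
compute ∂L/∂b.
∂L/∂b = -2

y = wx + b = (2)(1) + 1 = 3
∂L/∂y = 2(y - t) = 2(3 - 4) = -2
∂y/∂b = 1
∂L/∂b = ∂L/∂y · ∂y/∂b = -2 × 1 = -2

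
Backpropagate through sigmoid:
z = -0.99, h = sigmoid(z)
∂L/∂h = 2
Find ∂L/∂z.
∂L/∂z = 0.395

σ(-0.99) = 0.2709
σ'(-0.99) = σ(-0.99)(1 - σ(-0.99)) = 0.2709 × 0.7291 = 0.1975
∂L/∂z = ∂L/∂h · σ'(z) = 2 × 0.1975 = 0.395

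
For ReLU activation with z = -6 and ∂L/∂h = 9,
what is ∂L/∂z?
∂L/∂z = 0

h = ReLU(-6) = 0
Since z < 0: ∂h/∂z = 0
∂L/∂z = ∂L/∂h · ∂h/∂z = 9 × 0 = 0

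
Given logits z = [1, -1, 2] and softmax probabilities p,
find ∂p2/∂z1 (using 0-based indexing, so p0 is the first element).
∂p2/∂z1 = -0.02477

p = softmax(z) = [0.2595, 0.03512, 0.7054]
p2 = 0.7054, p1 = 0.03512

∂p2/∂z1 = -p2 × p1 = -0.7054 × 0.03512 = -0.02477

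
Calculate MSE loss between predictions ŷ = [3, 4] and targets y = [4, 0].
MSE = 8.5

MSE = (1/2)((3-4)² + (4-0)²) = (1/2)(1 + 16) = 8.5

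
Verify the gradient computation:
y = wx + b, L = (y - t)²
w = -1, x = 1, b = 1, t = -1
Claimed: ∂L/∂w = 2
Correct

y = (-1)(1) + 1 = 0
∂L/∂y = 2(y - t) = 2(0 - -1) = 2
∂y/∂w = x = 1
∂L/∂w = 2 × 1 = 2

Claimed value: 2
Correct: The correct gradient is 2.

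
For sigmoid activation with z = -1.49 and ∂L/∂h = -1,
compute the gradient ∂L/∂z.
∂L/∂z = -0.1501

σ(-1.49) = 0.1839
σ'(-1.49) = σ(-1.49)(1 - σ(-1.49)) = 0.1839 × 0.8161 = 0.1501
∂L/∂z = ∂L/∂h · σ'(z) = -1 × 0.1501 = -0.1501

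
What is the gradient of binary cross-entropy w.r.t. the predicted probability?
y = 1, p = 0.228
∂L/∂p = -4.386

∂L/∂p = -y/p + (1-y)/(1-p) = -1/0.228 + 0 = -4.386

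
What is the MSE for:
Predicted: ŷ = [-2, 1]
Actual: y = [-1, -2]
MSE = 5

MSE = (1/2)((-2--1)² + (1--2)²) = (1/2)(1 + 9) = 5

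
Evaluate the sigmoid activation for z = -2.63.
0.06723

sigmoid(-2.63) = 1/(1 + e^(2.63)) = 1/(1 + 13.87) = 0.06723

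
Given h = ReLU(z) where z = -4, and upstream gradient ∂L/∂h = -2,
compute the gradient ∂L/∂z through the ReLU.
∂L/∂z = 0

h = ReLU(-4) = 0
Since z < 0: ∂h/∂z = 0
∂L/∂z = ∂L/∂h · ∂h/∂z = -2 × 0 = 0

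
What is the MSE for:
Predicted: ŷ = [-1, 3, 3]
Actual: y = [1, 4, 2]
MSE = 2

MSE = (1/3)((-1-1)² + (3-4)² + (3-2)²) = (1/3)(4 + 1 + 1) = 2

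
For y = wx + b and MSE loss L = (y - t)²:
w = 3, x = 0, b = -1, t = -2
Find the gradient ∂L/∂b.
∂L/∂b = 2

y = wx + b = (3)(0) + -1 = -1
∂L/∂y = 2(y - t) = 2(-1 - -2) = 2
∂y/∂b = 1
∂L/∂b = ∂L/∂y · ∂y/∂b = 2 × 1 = 2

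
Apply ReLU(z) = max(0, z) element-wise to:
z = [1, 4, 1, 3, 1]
h = [1, 4, 1, 3, 1]

ReLU applied element-wise: max(0,1)=1, max(0,4)=4, max(0,1)=1, max(0,3)=3, max(0,1)=1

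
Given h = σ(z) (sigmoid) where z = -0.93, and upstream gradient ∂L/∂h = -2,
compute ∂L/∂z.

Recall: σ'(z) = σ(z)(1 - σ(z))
∂L/∂z = -0.4058

σ(-0.93) = 0.2829
σ'(-0.93) = σ(-0.93)(1 - σ(-0.93)) = 0.2829 × 0.7171 = 0.2029
∂L/∂z = ∂L/∂h · σ'(z) = -2 × 0.2029 = -0.4058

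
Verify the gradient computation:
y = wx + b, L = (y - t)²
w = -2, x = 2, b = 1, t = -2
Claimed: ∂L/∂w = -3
Incorrect

y = (-2)(2) + 1 = -3
∂L/∂y = 2(y - t) = 2(-3 - -2) = -2
∂y/∂w = x = 2
∂L/∂w = -2 × 2 = -4

Claimed value: -3
Incorrect: The correct gradient is -4.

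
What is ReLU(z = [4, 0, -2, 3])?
h = [4, 0, 0, 3]

ReLU applied element-wise: max(0,4)=4, max(0,0)=0, max(0,-2)=0, max(0,3)=3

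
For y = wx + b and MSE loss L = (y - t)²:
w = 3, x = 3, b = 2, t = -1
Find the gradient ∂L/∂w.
∂L/∂w = 72

y = wx + b = (3)(3) + 2 = 11
∂L/∂y = 2(y - t) = 2(11 - -1) = 24
∂y/∂w = x = 3
∂L/∂w = ∂L/∂y · ∂y/∂w = 24 × 3 = 72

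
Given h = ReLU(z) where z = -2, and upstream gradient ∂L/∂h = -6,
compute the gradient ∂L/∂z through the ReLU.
∂L/∂z = 0

h = ReLU(-2) = 0
Since z < 0: ∂h/∂z = 0
∂L/∂z = ∂L/∂h · ∂h/∂z = -6 × 0 = 0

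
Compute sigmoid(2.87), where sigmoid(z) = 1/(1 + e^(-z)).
0.9463

sigmoid(2.87) = 1/(1 + e^(-2.87)) = 1/(1 + 0.0567) = 0.9463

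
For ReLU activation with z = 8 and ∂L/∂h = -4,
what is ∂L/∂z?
∂L/∂z = -4

h = ReLU(8) = 8
Since z > 0: ∂h/∂z = 1
∂L/∂z = ∂L/∂h · ∂h/∂z = -4 × 1 = -4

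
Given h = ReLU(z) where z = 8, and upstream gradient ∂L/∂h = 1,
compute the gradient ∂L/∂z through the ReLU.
∂L/∂z = 1

h = ReLU(8) = 8
Since z > 0: ∂h/∂z = 1
∂L/∂z = ∂L/∂h · ∂h/∂z = 1 × 1 = 1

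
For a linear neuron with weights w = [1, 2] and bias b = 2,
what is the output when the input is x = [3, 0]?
y = 5

y = (1)(3) + (2)(0) + 2 = 5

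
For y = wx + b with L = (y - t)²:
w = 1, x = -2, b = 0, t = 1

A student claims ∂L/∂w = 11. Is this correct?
Incorrect

y = (1)(-2) + 0 = -2
∂L/∂y = 2(y - t) = 2(-2 - 1) = -6
∂y/∂w = x = -2
∂L/∂w = -6 × -2 = 12

Claimed value: 11
Incorrect: The correct gradient is 12.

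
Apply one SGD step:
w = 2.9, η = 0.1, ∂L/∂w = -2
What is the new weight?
w_new = 3.1

w_new = w - η·∂L/∂w = 2.9 - 0.1×(-2) = 2.9 - (-0.2) = 3.1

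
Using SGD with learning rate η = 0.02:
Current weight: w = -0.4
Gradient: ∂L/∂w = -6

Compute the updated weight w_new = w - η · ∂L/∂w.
w_new = -0.28

w_new = w - η·∂L/∂w = -0.4 - 0.02×(-6) = -0.4 - (-0.12) = -0.28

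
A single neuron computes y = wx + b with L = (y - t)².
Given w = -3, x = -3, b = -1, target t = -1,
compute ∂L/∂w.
∂L/∂w = -54

y = wx + b = (-3)(-3) + -1 = 8
∂L/∂y = 2(y - t) = 2(8 - -1) = 18
∂y/∂w = x = -3
∂L/∂w = ∂L/∂y · ∂y/∂w = 18 × -3 = -54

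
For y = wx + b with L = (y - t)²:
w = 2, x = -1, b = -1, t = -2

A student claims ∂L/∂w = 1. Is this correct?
Incorrect

y = (2)(-1) + -1 = -3
∂L/∂y = 2(y - t) = 2(-3 - -2) = -2
∂y/∂w = x = -1
∂L/∂w = -2 × -1 = 2

Claimed value: 1
Incorrect: The correct gradient is 2.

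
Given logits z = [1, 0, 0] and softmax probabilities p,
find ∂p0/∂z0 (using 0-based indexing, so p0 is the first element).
∂p0/∂z0 = 0.2442

p = softmax(z) = [0.5761, 0.2119, 0.2119]
p0 = 0.5761

∂p0/∂z0 = p0(1 - p0) = 0.5761 × (1 - 0.5761) = 0.2442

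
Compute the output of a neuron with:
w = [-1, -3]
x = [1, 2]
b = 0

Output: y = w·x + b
y = -7

y = (-1)(1) + (-3)(2) + 0 = -7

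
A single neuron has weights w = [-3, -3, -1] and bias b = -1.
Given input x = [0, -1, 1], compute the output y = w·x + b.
y = 1

y = (-3)(0) + (-3)(-1) + (-1)(1) + -1 = 1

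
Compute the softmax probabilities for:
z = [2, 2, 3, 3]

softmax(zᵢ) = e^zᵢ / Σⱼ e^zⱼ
p = [0.1345, 0.1345, 0.3655, 0.3655]

exp(z) = [7.389, 7.389, 20.09, 20.09]
Sum = 54.95
p = [0.1345, 0.1345, 0.3655, 0.3655]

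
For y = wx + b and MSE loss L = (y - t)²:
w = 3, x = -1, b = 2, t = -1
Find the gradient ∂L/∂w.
∂L/∂w = 0

y = wx + b = (3)(-1) + 2 = -1
∂L/∂y = 2(y - t) = 2(-1 - -1) = 0
∂y/∂w = x = -1
∂L/∂w = ∂L/∂y · ∂y/∂w = 0 × -1 = 0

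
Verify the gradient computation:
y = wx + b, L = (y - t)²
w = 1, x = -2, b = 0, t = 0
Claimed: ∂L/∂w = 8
Correct

y = (1)(-2) + 0 = -2
∂L/∂y = 2(y - t) = 2(-2 - 0) = -4
∂y/∂w = x = -2
∂L/∂w = -4 × -2 = 8

Claimed value: 8
Correct: The correct gradient is 8.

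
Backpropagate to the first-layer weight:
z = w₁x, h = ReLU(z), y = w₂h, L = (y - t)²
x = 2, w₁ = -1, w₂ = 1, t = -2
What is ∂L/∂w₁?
∂L/∂w₁ = 0

Forward pass:
z = w₁x = -1×2 = -2
h = ReLU(-2) = 0
y = w₂h = 1×0 = 0

Backward pass:
∂L/∂y = 2(y - t) = 2(0 - -2) = 4
∂y/∂h = w₂ = 1
∂h/∂z = 0 (ReLU derivative)
∂z/∂w₁ = x = 2

∂L/∂w₁ = 4 × 1 × 0 × 2 = 0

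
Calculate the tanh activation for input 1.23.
0.8426

tanh(1.23) = (e^(1.23) - e^(-1.23))/(e^(1.23) + e^(-1.23)) = 0.8426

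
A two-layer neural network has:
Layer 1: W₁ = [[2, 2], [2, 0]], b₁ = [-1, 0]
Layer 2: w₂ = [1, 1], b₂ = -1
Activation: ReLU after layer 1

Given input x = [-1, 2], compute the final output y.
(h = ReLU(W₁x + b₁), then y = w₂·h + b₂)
y = 0

Layer 1 pre-activation: z₁ = [1, -2]
After ReLU: h = [1, 0]
Layer 2 output: y = 1×1 + 1×0 + -1 = 0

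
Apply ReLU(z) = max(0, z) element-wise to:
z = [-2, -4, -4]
h = [0, 0, 0]

ReLU applied element-wise: max(0,-2)=0, max(0,-4)=0, max(0,-4)=0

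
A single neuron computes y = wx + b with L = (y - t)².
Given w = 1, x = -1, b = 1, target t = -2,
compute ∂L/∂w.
∂L/∂w = -4

y = wx + b = (1)(-1) + 1 = 0
∂L/∂y = 2(y - t) = 2(0 - -2) = 4
∂y/∂w = x = -1
∂L/∂w = ∂L/∂y · ∂y/∂w = 4 × -1 = -4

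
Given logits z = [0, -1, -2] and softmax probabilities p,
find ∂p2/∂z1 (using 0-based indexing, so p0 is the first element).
∂p2/∂z1 = -0.02203

p = softmax(z) = [0.6652, 0.2447, 0.09003]
p2 = 0.09003, p1 = 0.2447

∂p2/∂z1 = -p2 × p1 = -0.09003 × 0.2447 = -0.02203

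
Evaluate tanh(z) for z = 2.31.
0.9805

tanh(2.31) = (e^(2.31) - e^(-2.31))/(e^(2.31) + e^(-2.31)) = 0.9805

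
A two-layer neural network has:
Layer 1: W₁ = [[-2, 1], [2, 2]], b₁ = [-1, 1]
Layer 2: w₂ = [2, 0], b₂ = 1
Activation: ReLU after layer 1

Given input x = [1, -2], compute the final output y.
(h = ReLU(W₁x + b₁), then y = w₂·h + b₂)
y = 1

Layer 1 pre-activation: z₁ = [-5, -1]
After ReLU: h = [0, 0]
Layer 2 output: y = 2×0 + 0×0 + 1 = 1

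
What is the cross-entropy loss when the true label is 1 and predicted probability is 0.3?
L = 1.204

L = -1·log(0.3) - 0·log(0.7) = -log(0.3) = 1.204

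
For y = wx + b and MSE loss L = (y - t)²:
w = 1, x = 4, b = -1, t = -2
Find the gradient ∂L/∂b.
∂L/∂b = 10

y = wx + b = (1)(4) + -1 = 3
∂L/∂y = 2(y - t) = 2(3 - -2) = 10
∂y/∂b = 1
∂L/∂b = ∂L/∂y · ∂y/∂b = 10 × 1 = 10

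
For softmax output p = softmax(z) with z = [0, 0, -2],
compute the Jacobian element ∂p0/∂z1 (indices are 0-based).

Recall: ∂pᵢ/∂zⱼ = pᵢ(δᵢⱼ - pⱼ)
∂p0/∂z1 = -0.2193

p = softmax(z) = [0.4683, 0.4683, 0.06338]
p0 = 0.4683, p1 = 0.4683

∂p0/∂z1 = -p0 × p1 = -0.4683 × 0.4683 = -0.2193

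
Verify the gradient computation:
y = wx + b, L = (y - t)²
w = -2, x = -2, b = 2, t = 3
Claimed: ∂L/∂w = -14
Incorrect

y = (-2)(-2) + 2 = 6
∂L/∂y = 2(y - t) = 2(6 - 3) = 6
∂y/∂w = x = -2
∂L/∂w = 6 × -2 = -12

Claimed value: -14
Incorrect: The correct gradient is -12.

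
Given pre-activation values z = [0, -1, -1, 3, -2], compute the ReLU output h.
h = [0, 0, 0, 3, 0]

ReLU applied element-wise: max(0,0)=0, max(0,-1)=0, max(0,-1)=0, max(0,3)=3, max(0,-2)=0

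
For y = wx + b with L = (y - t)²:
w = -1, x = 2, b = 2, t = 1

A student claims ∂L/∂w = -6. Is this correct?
Incorrect

y = (-1)(2) + 2 = 0
∂L/∂y = 2(y - t) = 2(0 - 1) = -2
∂y/∂w = x = 2
∂L/∂w = -2 × 2 = -4

Claimed value: -6
Incorrect: The correct gradient is -4.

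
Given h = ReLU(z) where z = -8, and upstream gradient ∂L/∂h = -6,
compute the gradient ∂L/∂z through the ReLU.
∂L/∂z = 0

h = ReLU(-8) = 0
Since z < 0: ∂h/∂z = 0
∂L/∂z = ∂L/∂h · ∂h/∂z = -6 × 0 = 0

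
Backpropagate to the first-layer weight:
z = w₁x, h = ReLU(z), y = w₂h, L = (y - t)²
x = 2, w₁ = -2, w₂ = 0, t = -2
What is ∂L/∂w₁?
∂L/∂w₁ = 0

Forward pass:
z = w₁x = -2×2 = -4
h = ReLU(-4) = 0
y = w₂h = 0×0 = 0

Backward pass:
∂L/∂y = 2(y - t) = 2(0 - -2) = 4
∂y/∂h = w₂ = 0
∂h/∂z = 0 (ReLU derivative)
∂z/∂w₁ = x = 2

∂L/∂w₁ = 4 × 0 × 0 × 2 = 0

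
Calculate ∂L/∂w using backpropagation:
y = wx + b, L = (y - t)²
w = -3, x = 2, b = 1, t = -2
∂L/∂w = -12

y = wx + b = (-3)(2) + 1 = -5
∂L/∂y = 2(y - t) = 2(-5 - -2) = -6
∂y/∂w = x = 2
∂L/∂w = ∂L/∂y · ∂y/∂w = -6 × 2 = -12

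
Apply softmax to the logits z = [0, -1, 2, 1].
p = [0.0871, 0.0321, 0.6439, 0.2369]

exp(z) = [1, 0.3679, 7.389, 2.718]
Sum = 11.48
p = [0.0871, 0.0321, 0.6439, 0.2369]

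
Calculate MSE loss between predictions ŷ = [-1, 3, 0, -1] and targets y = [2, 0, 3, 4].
MSE = 13

MSE = (1/4)((-1-2)² + (3-0)² + (0-3)² + (-1-4)²) = (1/4)(9 + 9 + 9 + 25) = 13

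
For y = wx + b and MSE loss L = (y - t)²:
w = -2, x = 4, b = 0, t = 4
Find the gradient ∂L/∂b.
∂L/∂b = -24

y = wx + b = (-2)(4) + 0 = -8
∂L/∂y = 2(y - t) = 2(-8 - 4) = -24
∂y/∂b = 1
∂L/∂b = ∂L/∂y · ∂y/∂b = -24 × 1 = -24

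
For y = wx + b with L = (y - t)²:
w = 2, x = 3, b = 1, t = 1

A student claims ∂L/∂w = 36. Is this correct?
Correct

y = (2)(3) + 1 = 7
∂L/∂y = 2(y - t) = 2(7 - 1) = 12
∂y/∂w = x = 3
∂L/∂w = 12 × 3 = 36

Claimed value: 36
Correct: The correct gradient is 36.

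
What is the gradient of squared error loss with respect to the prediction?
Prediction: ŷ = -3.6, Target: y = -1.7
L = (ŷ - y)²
∂L/∂ŷ = -3.8

∂L/∂ŷ = 2(ŷ - y) = 2(-3.6 - -1.7) = 2(-1.9) = -3.8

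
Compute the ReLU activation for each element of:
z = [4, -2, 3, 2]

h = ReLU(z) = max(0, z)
h = [4, 0, 3, 2]

ReLU applied element-wise: max(0,4)=4, max(0,-2)=0, max(0,3)=3, max(0,2)=2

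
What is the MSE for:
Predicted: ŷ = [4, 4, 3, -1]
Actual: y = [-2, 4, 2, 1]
MSE = 10.25

MSE = (1/4)((4--2)² + (4-4)² + (3-2)² + (-1-1)²) = (1/4)(36 + 0 + 1 + 4) = 10.25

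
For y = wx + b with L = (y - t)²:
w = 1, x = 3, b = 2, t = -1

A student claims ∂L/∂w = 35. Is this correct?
Incorrect

y = (1)(3) + 2 = 5
∂L/∂y = 2(y - t) = 2(5 - -1) = 12
∂y/∂w = x = 3
∂L/∂w = 12 × 3 = 36

Claimed value: 35
Incorrect: The correct gradient is 36.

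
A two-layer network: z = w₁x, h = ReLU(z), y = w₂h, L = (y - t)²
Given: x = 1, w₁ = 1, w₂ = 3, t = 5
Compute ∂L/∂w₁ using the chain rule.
∂L/∂w₁ = -12

Forward pass:
z = w₁x = 1×1 = 1
h = ReLU(1) = 1
y = w₂h = 3×1 = 3

Backward pass:
∂L/∂y = 2(y - t) = 2(3 - 5) = -4
∂y/∂h = w₂ = 3
∂h/∂z = 1 (ReLU derivative)
∂z/∂w₁ = x = 1

∂L/∂w₁ = -4 × 3 × 1 × 1 = -12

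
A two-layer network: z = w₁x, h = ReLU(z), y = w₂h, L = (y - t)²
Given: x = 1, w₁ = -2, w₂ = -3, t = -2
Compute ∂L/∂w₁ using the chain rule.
∂L/∂w₁ = 0

Forward pass:
z = w₁x = -2×1 = -2
h = ReLU(-2) = 0
y = w₂h = -3×0 = 0

Backward pass:
∂L/∂y = 2(y - t) = 2(0 - -2) = 4
∂y/∂h = w₂ = -3
∂h/∂z = 0 (ReLU derivative)
∂z/∂w₁ = x = 1

∂L/∂w₁ = 4 × -3 × 0 × 1 = 0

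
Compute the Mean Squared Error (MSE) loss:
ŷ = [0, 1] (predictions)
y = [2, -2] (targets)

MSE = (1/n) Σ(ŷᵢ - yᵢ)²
MSE = 6.5

MSE = (1/2)((0-2)² + (1--2)²) = (1/2)(4 + 9) = 6.5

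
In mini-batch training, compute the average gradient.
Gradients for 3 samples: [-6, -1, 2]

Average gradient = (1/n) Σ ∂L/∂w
Average gradient = -1.667

Average = (1/3)(-6 + -1 + 2) = -5/3 = -1.667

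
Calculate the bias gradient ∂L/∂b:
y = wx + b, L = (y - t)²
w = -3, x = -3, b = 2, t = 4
∂L/∂b = 14

y = wx + b = (-3)(-3) + 2 = 11
∂L/∂y = 2(y - t) = 2(11 - 4) = 14
∂y/∂b = 1
∂L/∂b = ∂L/∂y · ∂y/∂b = 14 × 1 = 14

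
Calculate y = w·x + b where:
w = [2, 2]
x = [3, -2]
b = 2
y = 4

y = (2)(3) + (2)(-2) + 2 = 4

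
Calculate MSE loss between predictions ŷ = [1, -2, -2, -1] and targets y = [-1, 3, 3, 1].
MSE = 14.5

MSE = (1/4)((1--1)² + (-2-3)² + (-2-3)² + (-1-1)²) = (1/4)(4 + 25 + 25 + 4) = 14.5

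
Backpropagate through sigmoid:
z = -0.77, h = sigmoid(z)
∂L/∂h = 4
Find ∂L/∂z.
∂L/∂z = 0.8653

σ(-0.77) = 0.3165
σ'(-0.77) = σ(-0.77)(1 - σ(-0.77)) = 0.3165 × 0.6835 = 0.2163
∂L/∂z = ∂L/∂h · σ'(z) = 4 × 0.2163 = 0.8653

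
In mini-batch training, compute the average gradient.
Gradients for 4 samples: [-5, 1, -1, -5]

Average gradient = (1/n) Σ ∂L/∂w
Average gradient = -2.5

Average = (1/4)(-5 + 1 + -1 + -5) = -10/4 = -2.5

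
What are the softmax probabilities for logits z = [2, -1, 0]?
p = [0.8438, 0.042, 0.1142]

exp(z) = [7.389, 0.3679, 1]
Sum = 8.757
p = [0.8438, 0.042, 0.1142]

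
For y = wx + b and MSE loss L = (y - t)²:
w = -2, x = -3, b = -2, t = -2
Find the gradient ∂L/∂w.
∂L/∂w = -36

y = wx + b = (-2)(-3) + -2 = 4
∂L/∂y = 2(y - t) = 2(4 - -2) = 12
∂y/∂w = x = -3
∂L/∂w = ∂L/∂y · ∂y/∂w = 12 × -3 = -36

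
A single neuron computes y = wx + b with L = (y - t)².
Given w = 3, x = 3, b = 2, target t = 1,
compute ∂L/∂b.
∂L/∂b = 20

y = wx + b = (3)(3) + 2 = 11
∂L/∂y = 2(y - t) = 2(11 - 1) = 20
∂y/∂b = 1
∂L/∂b = ∂L/∂y · ∂y/∂b = 20 × 1 = 20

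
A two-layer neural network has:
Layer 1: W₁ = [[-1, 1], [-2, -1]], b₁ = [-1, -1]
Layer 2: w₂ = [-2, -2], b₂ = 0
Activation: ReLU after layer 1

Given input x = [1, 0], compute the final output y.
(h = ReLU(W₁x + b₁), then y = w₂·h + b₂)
y = 0

Layer 1 pre-activation: z₁ = [-2, -3]
After ReLU: h = [0, 0]
Layer 2 output: y = -2×0 + -2×0 + 0 = 0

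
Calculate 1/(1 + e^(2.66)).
0.06538

sigmoid(-2.66) = 1/(1 + e^(2.66)) = 1/(1 + 14.3) = 0.06538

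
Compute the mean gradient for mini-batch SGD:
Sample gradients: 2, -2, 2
Average gradient = 0.6667

Average = (1/3)(2 + -2 + 2) = 2/3 = 0.6667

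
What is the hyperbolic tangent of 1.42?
0.8896

tanh(1.42) = (e^(1.42) - e^(-1.42))/(e^(1.42) + e^(-1.42)) = 0.8896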